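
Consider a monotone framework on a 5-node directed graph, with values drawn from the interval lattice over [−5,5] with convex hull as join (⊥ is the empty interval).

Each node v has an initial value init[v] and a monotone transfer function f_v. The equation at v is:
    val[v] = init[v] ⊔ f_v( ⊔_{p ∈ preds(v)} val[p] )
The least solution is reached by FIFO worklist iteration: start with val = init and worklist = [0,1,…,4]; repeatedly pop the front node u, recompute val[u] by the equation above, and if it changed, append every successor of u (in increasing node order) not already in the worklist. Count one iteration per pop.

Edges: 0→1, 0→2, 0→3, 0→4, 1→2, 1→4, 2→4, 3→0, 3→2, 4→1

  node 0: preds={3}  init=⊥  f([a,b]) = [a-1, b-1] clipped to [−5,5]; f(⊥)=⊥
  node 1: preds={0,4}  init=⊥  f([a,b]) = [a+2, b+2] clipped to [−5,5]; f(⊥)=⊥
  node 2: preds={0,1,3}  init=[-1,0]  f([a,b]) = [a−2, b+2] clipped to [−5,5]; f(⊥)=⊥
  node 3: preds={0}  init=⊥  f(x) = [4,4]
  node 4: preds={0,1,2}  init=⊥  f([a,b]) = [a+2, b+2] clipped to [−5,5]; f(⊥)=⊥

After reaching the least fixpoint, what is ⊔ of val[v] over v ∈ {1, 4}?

Worklist (12 pops):
  #1 pop 0: in=⊥ → ⊥ (no change)
  #2 pop 1: in=⊥ → ⊥ (no change)
  #3 pop 2: in=⊥ → [-1,0] (no change)
  #4 pop 3: in=⊥ → [4,4] (was ⊥); enqueue [0,2]
  #5 pop 4: in=[-1,0] → [1,2] (was ⊥); enqueue [1]
  #6 pop 0: in=[4,4] → [3,3] (was ⊥); enqueue [3,4]
  #7 pop 2: in=[3,4] → [-1,5] (was [-1,0]); enqueue []
  #8 pop 1: in=[1,3] → [3,5] (was ⊥); enqueue [2]
  #9 pop 3: in=[3,3] → [4,4] (no change)
  #10 pop 4: in=[-1,5] → [1,5] (was [1,2]); enqueue [1]
  #11 pop 2: in=[3,5] → [-1,5] (no change)
  #12 pop 1: in=[1,5] → [3,5] (no change)

Fixpoint:
  val[0] = [3,3]
  val[1] = [3,5]
  val[2] = [-1,5]
  val[3] = [4,4]
  val[4] = [1,5]

[1,5]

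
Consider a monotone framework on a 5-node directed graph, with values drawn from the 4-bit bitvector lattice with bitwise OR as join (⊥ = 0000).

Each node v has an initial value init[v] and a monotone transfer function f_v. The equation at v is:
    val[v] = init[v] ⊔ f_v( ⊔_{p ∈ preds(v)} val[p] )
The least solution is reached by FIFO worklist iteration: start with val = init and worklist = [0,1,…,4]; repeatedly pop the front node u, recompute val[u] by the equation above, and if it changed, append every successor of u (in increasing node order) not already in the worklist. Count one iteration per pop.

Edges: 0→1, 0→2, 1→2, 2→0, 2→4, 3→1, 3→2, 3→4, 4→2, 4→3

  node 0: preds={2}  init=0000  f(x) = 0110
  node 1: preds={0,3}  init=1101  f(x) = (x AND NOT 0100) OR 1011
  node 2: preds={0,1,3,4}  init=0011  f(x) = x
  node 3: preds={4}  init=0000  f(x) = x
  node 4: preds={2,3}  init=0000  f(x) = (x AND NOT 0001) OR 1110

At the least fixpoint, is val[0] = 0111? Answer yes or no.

no

Worklist (11 pops):
  #1 pop 0: in=0011 → 0110 (was 0000); enqueue []
  #2 pop 1: in=0110 → 1111 (was 1101); enqueue []
  #3 pop 2: in=1111 → 1111 (was 0011); enqueue [0]
  #4 pop 3: in=0000 → 0000 (no change)
  #5 pop 4: in=1111 → 1110 (was 0000); enqueue [2,3]
  #6 pop 0: in=1111 → 0110 (no change)
  #7 pop 2: in=1111 → 1111 (no change)
  #8 pop 3: in=1110 → 1110 (was 0000); enqueue [1,2,4]
  #9 pop 1: in=1110 → 1111 (no change)
  #10 pop 2: in=1111 → 1111 (no change)
  #11 pop 4: in=1111 → 1110 (no change)

Fixpoint:
  val[0] = 0110
  val[1] = 1111
  val[2] = 1111
  val[3] = 1110
  val[4] = 1110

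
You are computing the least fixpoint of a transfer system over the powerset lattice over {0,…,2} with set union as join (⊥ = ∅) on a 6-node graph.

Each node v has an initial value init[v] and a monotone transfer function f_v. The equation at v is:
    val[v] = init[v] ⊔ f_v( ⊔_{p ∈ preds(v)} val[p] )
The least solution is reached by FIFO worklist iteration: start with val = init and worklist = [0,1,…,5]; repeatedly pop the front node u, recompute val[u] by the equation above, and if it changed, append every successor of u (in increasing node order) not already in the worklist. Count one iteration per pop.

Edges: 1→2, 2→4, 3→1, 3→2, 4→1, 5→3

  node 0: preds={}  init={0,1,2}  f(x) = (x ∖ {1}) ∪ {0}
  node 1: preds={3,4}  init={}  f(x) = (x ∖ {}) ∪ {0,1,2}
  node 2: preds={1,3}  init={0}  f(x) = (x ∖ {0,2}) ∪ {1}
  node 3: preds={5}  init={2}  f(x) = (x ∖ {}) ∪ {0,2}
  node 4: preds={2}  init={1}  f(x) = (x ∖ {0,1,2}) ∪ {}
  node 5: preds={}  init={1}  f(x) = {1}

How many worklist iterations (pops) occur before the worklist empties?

8

Trace (8 dequeues):
  [1] u=0 | in {} | out {0,1,2} | ==
  [2] u=1 | in {1,2} | out {0,1,2} | prev {} | push {}
  [3] u=2 | in {0,1,2} | out {0,1} | prev {0} | push {}
  [4] u=3 | in {1} | out {0,1,2} | prev {2} | push {1,2}
  [5] u=4 | in {0,1} | out {1} | ==
  [6] u=5 | in {} | out {1} | ==
  [7] u=1 | in {0,1,2} | out {0,1,2} | ==
  [8] u=2 | in {0,1,2} | out {0,1} | ==

Converged values:
  [0] {0,1,2}
  [1] {0,1,2}
  [2] {0,1}
  [3] {0,1,2}
  [4] {1}
  [5] {1}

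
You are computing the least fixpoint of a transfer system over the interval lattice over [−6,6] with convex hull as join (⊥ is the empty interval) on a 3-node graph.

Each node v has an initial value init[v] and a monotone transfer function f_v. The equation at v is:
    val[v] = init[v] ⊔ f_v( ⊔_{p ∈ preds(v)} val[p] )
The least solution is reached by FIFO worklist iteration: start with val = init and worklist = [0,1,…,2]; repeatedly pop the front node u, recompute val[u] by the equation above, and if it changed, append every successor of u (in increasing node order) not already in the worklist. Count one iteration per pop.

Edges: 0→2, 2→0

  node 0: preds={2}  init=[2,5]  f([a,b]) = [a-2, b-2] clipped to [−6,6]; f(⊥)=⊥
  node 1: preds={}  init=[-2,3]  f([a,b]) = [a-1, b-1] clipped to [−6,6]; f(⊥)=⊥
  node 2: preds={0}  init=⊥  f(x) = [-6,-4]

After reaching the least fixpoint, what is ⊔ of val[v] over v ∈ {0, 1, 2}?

Trace (5 dequeues):
  [1] u=0 | in ⊥ | out [2,5] | ==
  [2] u=1 | in ⊥ | out [-2,3] | ==
  [3] u=2 | in [2,5] | out [-6,-4] | prev ⊥ | push {0}
  [4] u=0 | in [-6,-4] | out [-6,5] | prev [2,5] | push {2}
  [5] u=2 | in [-6,5] | out [-6,-4] | ==

Converged values:
  [0] [-6,5]
  [1] [-2,3]
  [2] [-6,-4]

[-6,5]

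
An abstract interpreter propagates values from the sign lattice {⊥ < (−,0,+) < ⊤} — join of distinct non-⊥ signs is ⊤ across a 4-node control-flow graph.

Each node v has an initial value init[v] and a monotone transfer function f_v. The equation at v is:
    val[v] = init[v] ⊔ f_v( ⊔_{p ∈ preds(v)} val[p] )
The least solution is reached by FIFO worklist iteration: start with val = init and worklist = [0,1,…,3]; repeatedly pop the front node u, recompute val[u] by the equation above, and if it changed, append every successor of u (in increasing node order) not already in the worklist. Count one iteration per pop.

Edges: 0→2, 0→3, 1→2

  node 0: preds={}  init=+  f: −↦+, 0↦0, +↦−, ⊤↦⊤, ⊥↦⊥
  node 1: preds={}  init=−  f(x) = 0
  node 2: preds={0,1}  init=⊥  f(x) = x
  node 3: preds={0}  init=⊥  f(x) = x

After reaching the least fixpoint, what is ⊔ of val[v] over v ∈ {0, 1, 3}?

⊤

Iteration log — 4 steps:
  step 1. node 0  ⊔preds=⊥  new=+  stable
  step 2. node 1  ⊔preds=⊥  new=⊤  old=−  +wl: 
  step 3. node 2  ⊔preds=⊤  new=⊤  old=⊥  +wl: 
  step 4. node 3  ⊔preds=+  new=+  old=⊥  +wl: 

Least fixpoint reached:
  node 0: +
  node 1: ⊤
  node 2: ⊤
  node 3: +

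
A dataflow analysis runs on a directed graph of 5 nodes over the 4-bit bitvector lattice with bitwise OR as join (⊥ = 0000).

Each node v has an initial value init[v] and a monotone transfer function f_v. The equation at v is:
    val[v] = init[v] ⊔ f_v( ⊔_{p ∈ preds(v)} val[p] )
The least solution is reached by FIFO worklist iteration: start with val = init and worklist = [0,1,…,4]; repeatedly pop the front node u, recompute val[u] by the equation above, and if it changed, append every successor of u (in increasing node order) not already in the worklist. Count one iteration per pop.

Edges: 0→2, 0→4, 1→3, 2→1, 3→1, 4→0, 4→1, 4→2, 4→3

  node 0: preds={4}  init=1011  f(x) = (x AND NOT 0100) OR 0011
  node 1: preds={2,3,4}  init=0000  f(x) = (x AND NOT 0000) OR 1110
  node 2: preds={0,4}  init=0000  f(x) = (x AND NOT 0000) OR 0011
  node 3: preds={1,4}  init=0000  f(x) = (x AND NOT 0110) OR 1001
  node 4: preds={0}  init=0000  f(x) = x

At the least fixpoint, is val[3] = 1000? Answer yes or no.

no

Iteration log — 9 steps:
  step 1. node 0  ⊔preds=0000  new=1011  stable
  step 2. node 1  ⊔preds=0000  new=1110  old=0000  +wl: 
  step 3. node 2  ⊔preds=1011  new=1011  old=0000  +wl: 1
  step 4. node 3  ⊔preds=1110  new=1001  old=0000  +wl: 
  step 5. node 4  ⊔preds=1011  new=1011  old=0000  +wl: 0,2,3
  step 6. node 1  ⊔preds=1011  new=1111  old=1110  +wl: 
  step 7. node 0  ⊔preds=1011  new=1011  stable
  step 8. node 2  ⊔preds=1011  new=1011  stable
  step 9. node 3  ⊔preds=1111  new=1001  stable

Least fixpoint reached:
  node 0: 1011
  node 1: 1111
  node 2: 1011
  node 3: 1001
  node 4: 1011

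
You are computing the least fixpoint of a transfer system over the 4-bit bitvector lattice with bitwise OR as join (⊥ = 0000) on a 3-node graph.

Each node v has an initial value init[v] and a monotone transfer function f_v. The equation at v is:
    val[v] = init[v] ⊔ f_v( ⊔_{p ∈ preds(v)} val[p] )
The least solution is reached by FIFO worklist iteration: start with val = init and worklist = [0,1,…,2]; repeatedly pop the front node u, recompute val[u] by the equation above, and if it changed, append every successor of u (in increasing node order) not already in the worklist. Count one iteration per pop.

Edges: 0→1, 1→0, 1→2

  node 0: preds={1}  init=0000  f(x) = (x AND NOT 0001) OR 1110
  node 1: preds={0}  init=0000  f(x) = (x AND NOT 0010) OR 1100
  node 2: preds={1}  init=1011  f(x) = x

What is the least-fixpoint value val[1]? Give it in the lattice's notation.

1100

Trace (4 dequeues):
  [1] u=0 | in 0000 | out 1110 | prev 0000 | push {}
  [2] u=1 | in 1110 | out 1100 | prev 0000 | push {0}
  [3] u=2 | in 1100 | out 1111 | prev 1011 | push {}
  [4] u=0 | in 1100 | out 1110 | ==

Converged values:
  [0] 1110
  [1] 1100
  [2] 1111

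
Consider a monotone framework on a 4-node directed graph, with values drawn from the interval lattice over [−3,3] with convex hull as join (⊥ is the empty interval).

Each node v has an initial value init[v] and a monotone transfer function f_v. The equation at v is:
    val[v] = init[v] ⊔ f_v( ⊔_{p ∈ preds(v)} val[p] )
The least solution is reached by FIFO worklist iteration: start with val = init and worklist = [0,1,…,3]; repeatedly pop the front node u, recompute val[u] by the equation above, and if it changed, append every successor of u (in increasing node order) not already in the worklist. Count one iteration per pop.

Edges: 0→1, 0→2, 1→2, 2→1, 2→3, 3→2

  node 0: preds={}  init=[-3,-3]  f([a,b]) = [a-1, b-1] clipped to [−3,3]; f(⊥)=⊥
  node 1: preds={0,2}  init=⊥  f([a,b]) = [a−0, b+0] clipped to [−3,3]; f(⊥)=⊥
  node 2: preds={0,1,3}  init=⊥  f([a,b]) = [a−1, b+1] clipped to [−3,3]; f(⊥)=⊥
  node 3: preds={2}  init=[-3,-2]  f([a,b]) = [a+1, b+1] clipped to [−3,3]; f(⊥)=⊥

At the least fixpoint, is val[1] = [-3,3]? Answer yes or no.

yes

Worklist (12 pops):
  #1 pop 0: in=⊥ → [-3,-3] (no change)
  #2 pop 1: in=[-3,-3] → [-3,-3] (was ⊥); enqueue []
  #3 pop 2: in=[-3,-2] → [-3,-1] (was ⊥); enqueue [1]
  #4 pop 3: in=[-3,-1] → [-3,0] (was [-3,-2]); enqueue [2]
  #5 pop 1: in=[-3,-1] → [-3,-1] (was [-3,-3]); enqueue []
  #6 pop 2: in=[-3,0] → [-3,1] (was [-3,-1]); enqueue [1,3]
  #7 pop 1: in=[-3,1] → [-3,1] (was [-3,-1]); enqueue [2]
  #8 pop 3: in=[-3,1] → [-3,2] (was [-3,0]); enqueue []
  #9 pop 2: in=[-3,2] → [-3,3] (was [-3,1]); enqueue [1,3]
  #10 pop 1: in=[-3,3] → [-3,3] (was [-3,1]); enqueue [2]
  #11 pop 3: in=[-3,3] → [-3,3] (was [-3,2]); enqueue []
  #12 pop 2: in=[-3,3] → [-3,3] (no change)

Fixpoint:
  val[0] = [-3,-3]
  val[1] = [-3,3]
  val[2] = [-3,3]
  val[3] = [-3,3]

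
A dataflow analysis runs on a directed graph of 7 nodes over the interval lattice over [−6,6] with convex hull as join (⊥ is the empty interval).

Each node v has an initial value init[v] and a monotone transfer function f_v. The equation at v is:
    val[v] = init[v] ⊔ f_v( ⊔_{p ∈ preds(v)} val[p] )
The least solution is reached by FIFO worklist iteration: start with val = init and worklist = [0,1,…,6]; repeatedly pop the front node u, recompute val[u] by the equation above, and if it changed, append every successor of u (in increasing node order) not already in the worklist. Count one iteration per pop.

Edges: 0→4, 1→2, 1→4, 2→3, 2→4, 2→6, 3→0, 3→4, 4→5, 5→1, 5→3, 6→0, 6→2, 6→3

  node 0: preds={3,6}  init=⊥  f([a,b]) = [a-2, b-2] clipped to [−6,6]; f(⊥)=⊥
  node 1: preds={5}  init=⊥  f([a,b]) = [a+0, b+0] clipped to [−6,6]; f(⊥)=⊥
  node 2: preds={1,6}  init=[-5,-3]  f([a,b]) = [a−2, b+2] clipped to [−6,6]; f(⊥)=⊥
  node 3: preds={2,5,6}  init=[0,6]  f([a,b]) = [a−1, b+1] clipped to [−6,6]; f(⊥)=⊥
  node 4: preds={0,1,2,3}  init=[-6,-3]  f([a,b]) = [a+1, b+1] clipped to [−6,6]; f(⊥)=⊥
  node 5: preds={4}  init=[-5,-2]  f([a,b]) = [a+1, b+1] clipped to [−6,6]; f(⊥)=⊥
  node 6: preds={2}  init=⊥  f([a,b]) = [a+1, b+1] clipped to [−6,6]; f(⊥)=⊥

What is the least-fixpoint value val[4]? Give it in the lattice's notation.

Worklist (17 pops):
  #1 pop 0: in=[0,6] → [-2,4] (was ⊥); enqueue []
  #2 pop 1: in=[-5,-2] → [-5,-2] (was ⊥); enqueue []
  #3 pop 2: in=[-5,-2] → [-6,0] (was [-5,-3]); enqueue []
  #4 pop 3: in=[-6,0] → [-6,6] (was [0,6]); enqueue [0]
  #5 pop 4: in=[-6,6] → [-6,6] (was [-6,-3]); enqueue []
  #6 pop 5: in=[-6,6] → [-5,6] (was [-5,-2]); enqueue [1,3]
  #7 pop 6: in=[-6,0] → [-5,1] (was ⊥); enqueue [2]
  #8 pop 0: in=[-6,6] → [-6,4] (was [-2,4]); enqueue [4]
  #9 pop 1: in=[-5,6] → [-5,6] (was [-5,-2]); enqueue []
  #10 pop 3: in=[-6,6] → [-6,6] (no change)
  #11 pop 2: in=[-5,6] → [-6,6] (was [-6,0]); enqueue [3,6]
  #12 pop 4: in=[-6,6] → [-6,6] (no change)
  #13 pop 3: in=[-6,6] → [-6,6] (no change)
  #14 pop 6: in=[-6,6] → [-5,6] (was [-5,1]); enqueue [0,2,3]
  #15 pop 0: in=[-6,6] → [-6,4] (no change)
  #16 pop 2: in=[-5,6] → [-6,6] (no change)
  #17 pop 3: in=[-6,6] → [-6,6] (no change)

Fixpoint:
  val[0] = [-6,4]
  val[1] = [-5,6]
  val[2] = [-6,6]
  val[3] = [-6,6]
  val[4] = [-6,6]
  val[5] = [-5,6]
  val[6] = [-5,6]

[-6,6]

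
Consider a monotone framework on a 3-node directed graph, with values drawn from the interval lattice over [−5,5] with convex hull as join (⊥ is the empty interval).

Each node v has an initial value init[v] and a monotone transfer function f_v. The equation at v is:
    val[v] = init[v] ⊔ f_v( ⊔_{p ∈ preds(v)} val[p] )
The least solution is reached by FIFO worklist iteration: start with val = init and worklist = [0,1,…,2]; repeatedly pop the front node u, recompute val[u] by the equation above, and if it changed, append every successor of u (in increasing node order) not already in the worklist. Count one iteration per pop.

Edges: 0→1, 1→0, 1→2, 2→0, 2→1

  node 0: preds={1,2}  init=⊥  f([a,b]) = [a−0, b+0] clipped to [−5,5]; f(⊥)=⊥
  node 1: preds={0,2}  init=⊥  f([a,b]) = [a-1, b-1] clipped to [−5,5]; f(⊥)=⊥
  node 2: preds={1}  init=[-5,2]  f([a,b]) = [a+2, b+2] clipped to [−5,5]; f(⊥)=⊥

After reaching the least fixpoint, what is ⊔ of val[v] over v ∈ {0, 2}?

[-5,5]

Trace (15 dequeues):
  [1] u=0 | in [-5,2] | out [-5,2] | prev ⊥ | push {}
  [2] u=1 | in [-5,2] | out [-5,1] | prev ⊥ | push {0}
  [3] u=2 | in [-5,1] | out [-5,3] | prev [-5,2] | push {1}
  [4] u=0 | in [-5,3] | out [-5,3] | prev [-5,2] | push {}
  [5] u=1 | in [-5,3] | out [-5,2] | prev [-5,1] | push {0,2}
  [6] u=0 | in [-5,3] | out [-5,3] | ==
  [7] u=2 | in [-5,2] | out [-5,4] | prev [-5,3] | push {0,1}
  [8] u=0 | in [-5,4] | out [-5,4] | prev [-5,3] | push {}
  [9] u=1 | in [-5,4] | out [-5,3] | prev [-5,2] | push {0,2}
  [10] u=0 | in [-5,4] | out [-5,4] | ==
  [11] u=2 | in [-5,3] | out [-5,5] | prev [-5,4] | push {0,1}
  [12] u=0 | in [-5,5] | out [-5,5] | prev [-5,4] | push {}
  [13] u=1 | in [-5,5] | out [-5,4] | prev [-5,3] | push {0,2}
  [14] u=0 | in [-5,5] | out [-5,5] | ==
  [15] u=2 | in [-5,4] | out [-5,5] | ==

Converged values:
  [0] [-5,5]
  [1] [-5,4]
  [2] [-5,5]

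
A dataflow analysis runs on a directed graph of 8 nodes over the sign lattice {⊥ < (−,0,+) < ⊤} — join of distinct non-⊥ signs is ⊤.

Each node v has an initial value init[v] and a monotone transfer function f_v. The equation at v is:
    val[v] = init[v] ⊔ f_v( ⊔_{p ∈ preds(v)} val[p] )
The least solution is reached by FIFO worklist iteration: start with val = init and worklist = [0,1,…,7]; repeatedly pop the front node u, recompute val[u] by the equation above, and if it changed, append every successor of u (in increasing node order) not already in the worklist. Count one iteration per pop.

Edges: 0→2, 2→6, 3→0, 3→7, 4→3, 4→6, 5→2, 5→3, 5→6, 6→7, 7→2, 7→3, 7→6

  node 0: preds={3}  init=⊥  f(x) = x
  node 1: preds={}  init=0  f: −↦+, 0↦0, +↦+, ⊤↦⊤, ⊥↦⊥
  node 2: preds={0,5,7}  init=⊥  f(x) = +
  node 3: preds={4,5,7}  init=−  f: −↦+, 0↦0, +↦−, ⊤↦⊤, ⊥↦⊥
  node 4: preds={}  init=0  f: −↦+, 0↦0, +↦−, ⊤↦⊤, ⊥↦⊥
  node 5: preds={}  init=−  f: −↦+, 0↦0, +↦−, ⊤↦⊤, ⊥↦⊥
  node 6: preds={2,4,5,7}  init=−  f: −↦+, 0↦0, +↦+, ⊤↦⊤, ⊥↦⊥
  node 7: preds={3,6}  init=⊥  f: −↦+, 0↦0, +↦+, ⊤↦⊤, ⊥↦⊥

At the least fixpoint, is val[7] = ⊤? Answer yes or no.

yes

Worklist (12 pops):
  #1 pop 0: in=− → − (was ⊥); enqueue []
  #2 pop 1: in=⊥ → 0 (no change)
  #3 pop 2: in=− → + (was ⊥); enqueue []
  #4 pop 3: in=⊤ → ⊤ (was −); enqueue [0]
  #5 pop 4: in=⊥ → 0 (no change)
  #6 pop 5: in=⊥ → − (no change)
  #7 pop 6: in=⊤ → ⊤ (was −); enqueue []
  #8 pop 7: in=⊤ → ⊤ (was ⊥); enqueue [2,3,6]
  #9 pop 0: in=⊤ → ⊤ (was −); enqueue []
  #10 pop 2: in=⊤ → + (no change)
  #11 pop 3: in=⊤ → ⊤ (no change)
  #12 pop 6: in=⊤ → ⊤ (no change)

Fixpoint:
  val[0] = ⊤
  val[1] = 0
  val[2] = +
  val[3] = ⊤
  val[4] = 0
  val[5] = −
  val[6] = ⊤
  val[7] = ⊤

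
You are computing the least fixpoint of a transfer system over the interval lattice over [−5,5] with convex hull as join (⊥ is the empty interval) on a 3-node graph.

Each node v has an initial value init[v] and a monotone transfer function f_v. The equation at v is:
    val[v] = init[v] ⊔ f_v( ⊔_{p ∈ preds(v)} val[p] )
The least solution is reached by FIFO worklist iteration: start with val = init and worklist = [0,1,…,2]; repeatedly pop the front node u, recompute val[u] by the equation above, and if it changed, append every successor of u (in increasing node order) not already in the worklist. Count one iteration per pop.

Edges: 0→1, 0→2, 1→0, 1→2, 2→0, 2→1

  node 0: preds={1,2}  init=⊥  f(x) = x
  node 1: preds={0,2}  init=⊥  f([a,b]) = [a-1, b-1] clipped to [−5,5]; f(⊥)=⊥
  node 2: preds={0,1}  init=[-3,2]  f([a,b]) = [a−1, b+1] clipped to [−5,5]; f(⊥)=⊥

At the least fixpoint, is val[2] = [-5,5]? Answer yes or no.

yes

Iteration log — 13 steps:
  step 1. node 0  ⊔preds=[-3,2]  new=[-3,2]  old=⊥  +wl: 
  step 2. node 1  ⊔preds=[-3,2]  new=[-4,1]  old=⊥  +wl: 0
  step 3. node 2  ⊔preds=[-4,2]  new=[-5,3]  old=[-3,2]  +wl: 1
  step 4. node 0  ⊔preds=[-5,3]  new=[-5,3]  old=[-3,2]  +wl: 2
  step 5. node 1  ⊔preds=[-5,3]  new=[-5,2]  old=[-4,1]  +wl: 0
  step 6. node 2  ⊔preds=[-5,3]  new=[-5,4]  old=[-5,3]  +wl: 1
  step 7. node 0  ⊔preds=[-5,4]  new=[-5,4]  old=[-5,3]  +wl: 2
  step 8. node 1  ⊔preds=[-5,4]  new=[-5,3]  old=[-5,2]  +wl: 0
  step 9. node 2  ⊔preds=[-5,4]  new=[-5,5]  old=[-5,4]  +wl: 1
  step 10. node 0  ⊔preds=[-5,5]  new=[-5,5]  old=[-5,4]  +wl: 2
  step 11. node 1  ⊔preds=[-5,5]  new=[-5,4]  old=[-5,3]  +wl: 0
  step 12. node 2  ⊔preds=[-5,5]  new=[-5,5]  stable
  step 13. node 0  ⊔preds=[-5,5]  new=[-5,5]  stable

Least fixpoint reached:
  node 0: [-5,5]
  node 1: [-5,4]
  node 2: [-5,5]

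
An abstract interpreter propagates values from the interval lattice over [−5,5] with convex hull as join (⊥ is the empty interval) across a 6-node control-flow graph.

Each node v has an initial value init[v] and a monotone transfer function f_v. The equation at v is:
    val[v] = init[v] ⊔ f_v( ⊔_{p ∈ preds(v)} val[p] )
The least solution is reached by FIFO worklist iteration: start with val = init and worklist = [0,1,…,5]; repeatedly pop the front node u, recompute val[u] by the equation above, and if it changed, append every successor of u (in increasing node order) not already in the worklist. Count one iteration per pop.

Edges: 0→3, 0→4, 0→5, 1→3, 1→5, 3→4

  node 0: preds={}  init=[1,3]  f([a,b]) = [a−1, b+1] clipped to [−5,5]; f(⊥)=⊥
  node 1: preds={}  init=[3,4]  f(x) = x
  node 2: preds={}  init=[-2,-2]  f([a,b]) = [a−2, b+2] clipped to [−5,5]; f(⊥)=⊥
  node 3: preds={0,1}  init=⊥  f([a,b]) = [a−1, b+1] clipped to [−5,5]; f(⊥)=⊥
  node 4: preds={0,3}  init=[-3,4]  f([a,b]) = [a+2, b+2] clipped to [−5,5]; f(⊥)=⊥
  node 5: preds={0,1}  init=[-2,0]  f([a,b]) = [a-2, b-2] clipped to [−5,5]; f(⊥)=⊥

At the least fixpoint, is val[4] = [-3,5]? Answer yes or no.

Iteration log — 6 steps:
  step 1. node 0  ⊔preds=⊥  new=[1,3]  stable
  step 2. node 1  ⊔preds=⊥  new=[3,4]  stable
  step 3. node 2  ⊔preds=⊥  new=[-2,-2]  stable
  step 4. node 3  ⊔preds=[1,4]  new=[0,5]  old=⊥  +wl: 
  step 5. node 4  ⊔preds=[0,5]  new=[-3,5]  old=[-3,4]  +wl: 
  step 6. node 5  ⊔preds=[1,4]  new=[-2,2]  old=[-2,0]  +wl: 

Least fixpoint reached:
  node 0: [1,3]
  node 1: [3,4]
  node 2: [-2,-2]
  node 3: [0,5]
  node 4: [-3,5]
  node 5: [-2,2]

yes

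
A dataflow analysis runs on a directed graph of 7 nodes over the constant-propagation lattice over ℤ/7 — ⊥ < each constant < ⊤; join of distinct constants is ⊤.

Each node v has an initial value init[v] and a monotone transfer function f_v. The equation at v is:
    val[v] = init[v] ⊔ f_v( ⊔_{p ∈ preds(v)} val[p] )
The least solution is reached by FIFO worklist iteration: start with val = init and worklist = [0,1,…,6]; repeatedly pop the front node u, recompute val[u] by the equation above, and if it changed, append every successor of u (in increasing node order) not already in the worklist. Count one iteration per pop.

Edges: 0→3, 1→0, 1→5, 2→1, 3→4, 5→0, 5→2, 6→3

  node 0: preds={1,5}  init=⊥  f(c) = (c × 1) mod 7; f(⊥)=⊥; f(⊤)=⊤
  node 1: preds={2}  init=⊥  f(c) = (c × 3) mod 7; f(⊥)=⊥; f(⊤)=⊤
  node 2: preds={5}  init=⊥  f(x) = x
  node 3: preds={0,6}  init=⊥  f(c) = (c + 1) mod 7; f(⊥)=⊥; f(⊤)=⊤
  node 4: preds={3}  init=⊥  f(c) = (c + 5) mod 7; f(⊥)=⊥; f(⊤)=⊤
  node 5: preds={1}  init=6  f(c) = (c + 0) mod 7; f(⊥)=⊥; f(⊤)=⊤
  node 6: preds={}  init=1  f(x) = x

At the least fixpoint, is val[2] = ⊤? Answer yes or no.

Iteration log — 16 steps:
  step 1. node 0  ⊔preds=6  new=6  old=⊥  +wl: 
  step 2. node 1  ⊔preds=⊥  new=⊥  stable
  step 3. node 2  ⊔preds=6  new=6  old=⊥  +wl: 1
  step 4. node 3  ⊔preds=⊤  new=⊤  old=⊥  +wl: 
  step 5. node 4  ⊔preds=⊤  new=⊤  old=⊥  +wl: 
  step 6. node 5  ⊔preds=⊥  new=6  stable
  step 7. node 6  ⊔preds=⊥  new=1  stable
  step 8. node 1  ⊔preds=6  new=4  old=⊥  +wl: 0,5
  step 9. node 0  ⊔preds=⊤  new=⊤  old=6  +wl: 3
  step 10. node 5  ⊔preds=4  new=⊤  old=6  +wl: 0,2
  step 11. node 3  ⊔preds=⊤  new=⊤  stable
  step 12. node 0  ⊔preds=⊤  new=⊤  stable
  step 13. node 2  ⊔preds=⊤  new=⊤  old=6  +wl: 1
  step 14. node 1  ⊔preds=⊤  new=⊤  old=4  +wl: 0,5
  step 15. node 0  ⊔preds=⊤  new=⊤  stable
  step 16. node 5  ⊔preds=⊤  new=⊤  stable

Least fixpoint reached:
  node 0: ⊤
  node 1: ⊤
  node 2: ⊤
  node 3: ⊤
  node 4: ⊤
  node 5: ⊤
  node 6: 1

yes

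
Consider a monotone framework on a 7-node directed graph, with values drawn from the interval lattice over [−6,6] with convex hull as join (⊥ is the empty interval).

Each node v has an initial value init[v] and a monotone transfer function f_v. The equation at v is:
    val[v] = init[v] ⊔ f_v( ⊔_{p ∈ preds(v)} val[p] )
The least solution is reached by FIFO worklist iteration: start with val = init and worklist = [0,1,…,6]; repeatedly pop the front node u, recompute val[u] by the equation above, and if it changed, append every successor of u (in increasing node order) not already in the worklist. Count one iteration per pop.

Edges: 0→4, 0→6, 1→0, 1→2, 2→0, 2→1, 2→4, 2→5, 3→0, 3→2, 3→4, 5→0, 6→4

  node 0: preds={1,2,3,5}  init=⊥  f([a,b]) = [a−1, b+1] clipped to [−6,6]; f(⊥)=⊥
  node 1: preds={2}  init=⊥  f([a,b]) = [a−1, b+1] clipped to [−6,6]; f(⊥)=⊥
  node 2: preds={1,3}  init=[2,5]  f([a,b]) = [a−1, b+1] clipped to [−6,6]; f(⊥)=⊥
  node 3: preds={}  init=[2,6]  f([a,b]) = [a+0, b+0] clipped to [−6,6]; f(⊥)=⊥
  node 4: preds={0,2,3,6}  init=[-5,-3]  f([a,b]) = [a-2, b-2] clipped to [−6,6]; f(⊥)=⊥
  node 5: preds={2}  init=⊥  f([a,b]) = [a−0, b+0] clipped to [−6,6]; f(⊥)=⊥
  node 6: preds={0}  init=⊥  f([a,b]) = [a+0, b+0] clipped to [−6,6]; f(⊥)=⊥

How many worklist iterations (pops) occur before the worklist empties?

Trace (39 dequeues):
  [1] u=0 | in [2,6] | out [1,6] | prev ⊥ | push {}
  [2] u=1 | in [2,5] | out [1,6] | prev ⊥ | push {0}
  [3] u=2 | in [1,6] | out [0,6] | prev [2,5] | push {1}
  [4] u=3 | in ⊥ | out [2,6] | ==
  [5] u=4 | in [0,6] | out [-5,4] | prev [-5,-3] | push {}
  [6] u=5 | in [0,6] | out [0,6] | prev ⊥ | push {}
  [7] u=6 | in [1,6] | out [1,6] | prev ⊥ | push {4}
  [8] u=0 | in [0,6] | out [-1,6] | prev [1,6] | push {6}
  [9] u=1 | in [0,6] | out [-1,6] | prev [1,6] | push {0,2}
  [10] u=4 | in [-1,6] | out [-5,4] | ==
  [11] u=6 | in [-1,6] | out [-1,6] | prev [1,6] | push {4}
  [12] u=0 | in [-1,6] | out [-2,6] | prev [-1,6] | push {6}
  [13] u=2 | in [-1,6] | out [-2,6] | prev [0,6] | push {0,1,5}
  [14] u=4 | in [-2,6] | out [-5,4] | ==
  [15] u=6 | in [-2,6] | out [-2,6] | prev [-1,6] | push {4}
  [16] u=0 | in [-2,6] | out [-3,6] | prev [-2,6] | push {6}
  [17] u=1 | in [-2,6] | out [-3,6] | prev [-1,6] | push {0,2}
  [18] u=5 | in [-2,6] | out [-2,6] | prev [0,6] | push {}
  [19] u=4 | in [-3,6] | out [-5,4] | ==
  [20] u=6 | in [-3,6] | out [-3,6] | prev [-2,6] | push {4}
  [21] u=0 | in [-3,6] | out [-4,6] | prev [-3,6] | push {6}
  [22] u=2 | in [-3,6] | out [-4,6] | prev [-2,6] | push {0,1,5}
  [23] u=4 | in [-4,6] | out [-6,4] | prev [-5,4] | push {}
  [24] u=6 | in [-4,6] | out [-4,6] | prev [-3,6] | push {4}
  [25] u=0 | in [-4,6] | out [-5,6] | prev [-4,6] | push {6}
  [26] u=1 | in [-4,6] | out [-5,6] | prev [-3,6] | push {0,2}
  [27] u=5 | in [-4,6] | out [-4,6] | prev [-2,6] | push {}
  [28] u=4 | in [-5,6] | out [-6,4] | ==
  [29] u=6 | in [-5,6] | out [-5,6] | prev [-4,6] | push {4}
  [30] u=0 | in [-5,6] | out [-6,6] | prev [-5,6] | push {6}
  [31] u=2 | in [-5,6] | out [-6,6] | prev [-4,6] | push {0,1,5}
  [32] u=4 | in [-6,6] | out [-6,4] | ==
  [33] u=6 | in [-6,6] | out [-6,6] | prev [-5,6] | push {4}
  [34] u=0 | in [-6,6] | out [-6,6] | ==
  [35] u=1 | in [-6,6] | out [-6,6] | prev [-5,6] | push {0,2}
  [36] u=5 | in [-6,6] | out [-6,6] | prev [-4,6] | push {}
  [37] u=4 | in [-6,6] | out [-6,4] | ==
  [38] u=0 | in [-6,6] | out [-6,6] | ==
  [39] u=2 | in [-6,6] | out [-6,6] | ==

Converged values:
  [0] [-6,6]
  [1] [-6,6]
  [2] [-6,6]
  [3] [2,6]
  [4] [-6,4]
  [5] [-6,6]
  [6] [-6,6]

39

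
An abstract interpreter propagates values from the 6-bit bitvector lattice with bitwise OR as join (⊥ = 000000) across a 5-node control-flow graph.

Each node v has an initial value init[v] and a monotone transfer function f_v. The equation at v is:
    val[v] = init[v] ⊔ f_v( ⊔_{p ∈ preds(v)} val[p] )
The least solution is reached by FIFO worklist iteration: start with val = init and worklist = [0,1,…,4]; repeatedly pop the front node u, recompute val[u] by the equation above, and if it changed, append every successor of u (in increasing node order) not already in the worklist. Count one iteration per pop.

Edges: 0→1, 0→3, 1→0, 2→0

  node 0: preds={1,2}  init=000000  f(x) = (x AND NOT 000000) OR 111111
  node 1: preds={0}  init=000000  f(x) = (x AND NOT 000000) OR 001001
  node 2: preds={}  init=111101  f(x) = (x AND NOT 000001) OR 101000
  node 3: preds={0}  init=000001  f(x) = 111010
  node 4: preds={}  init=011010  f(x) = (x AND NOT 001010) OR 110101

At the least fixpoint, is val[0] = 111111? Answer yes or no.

yes

Iteration log — 6 steps:
  step 1. node 0  ⊔preds=111101  new=111111  old=000000  +wl: 
  step 2. node 1  ⊔preds=111111  new=111111  old=000000  +wl: 0
  step 3. node 2  ⊔preds=000000  new=111101  stable
  step 4. node 3  ⊔preds=111111  new=111011  old=000001  +wl: 
  step 5. node 4  ⊔preds=000000  new=111111  old=011010  +wl: 
  step 6. node 0  ⊔preds=111111  new=111111  stable

Least fixpoint reached:
  node 0: 111111
  node 1: 111111
  node 2: 111101
  node 3: 111011
  node 4: 111111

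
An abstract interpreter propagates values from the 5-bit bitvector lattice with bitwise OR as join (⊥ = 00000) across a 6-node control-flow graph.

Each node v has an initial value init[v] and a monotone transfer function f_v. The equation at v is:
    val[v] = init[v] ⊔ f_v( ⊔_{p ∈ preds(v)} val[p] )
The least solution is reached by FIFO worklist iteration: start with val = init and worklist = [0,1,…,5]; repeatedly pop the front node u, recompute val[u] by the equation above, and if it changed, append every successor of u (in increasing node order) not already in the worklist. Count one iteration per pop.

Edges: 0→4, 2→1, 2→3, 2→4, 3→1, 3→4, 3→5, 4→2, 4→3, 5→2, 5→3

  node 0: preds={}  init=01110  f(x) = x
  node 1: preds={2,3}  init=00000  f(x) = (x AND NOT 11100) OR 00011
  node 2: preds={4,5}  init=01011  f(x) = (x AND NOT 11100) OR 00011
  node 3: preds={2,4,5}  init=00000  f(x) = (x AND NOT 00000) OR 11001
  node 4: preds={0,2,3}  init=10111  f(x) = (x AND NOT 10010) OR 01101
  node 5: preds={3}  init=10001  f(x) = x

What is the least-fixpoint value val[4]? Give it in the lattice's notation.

11111

Worklist (9 pops):
  #1 pop 0: in=00000 → 01110 (no change)
  #2 pop 1: in=01011 → 00011 (was 00000); enqueue []
  #3 pop 2: in=10111 → 01011 (no change)
  #4 pop 3: in=11111 → 11111 (was 00000); enqueue [1]
  #5 pop 4: in=11111 → 11111 (was 10111); enqueue [2,3]
  #6 pop 5: in=11111 → 11111 (was 10001); enqueue []
  #7 pop 1: in=11111 → 00011 (no change)
  #8 pop 2: in=11111 → 01011 (no change)
  #9 pop 3: in=11111 → 11111 (no change)

Fixpoint:
  val[0] = 01110
  val[1] = 00011
  val[2] = 01011
  val[3] = 11111
  val[4] = 11111
  val[5] = 11111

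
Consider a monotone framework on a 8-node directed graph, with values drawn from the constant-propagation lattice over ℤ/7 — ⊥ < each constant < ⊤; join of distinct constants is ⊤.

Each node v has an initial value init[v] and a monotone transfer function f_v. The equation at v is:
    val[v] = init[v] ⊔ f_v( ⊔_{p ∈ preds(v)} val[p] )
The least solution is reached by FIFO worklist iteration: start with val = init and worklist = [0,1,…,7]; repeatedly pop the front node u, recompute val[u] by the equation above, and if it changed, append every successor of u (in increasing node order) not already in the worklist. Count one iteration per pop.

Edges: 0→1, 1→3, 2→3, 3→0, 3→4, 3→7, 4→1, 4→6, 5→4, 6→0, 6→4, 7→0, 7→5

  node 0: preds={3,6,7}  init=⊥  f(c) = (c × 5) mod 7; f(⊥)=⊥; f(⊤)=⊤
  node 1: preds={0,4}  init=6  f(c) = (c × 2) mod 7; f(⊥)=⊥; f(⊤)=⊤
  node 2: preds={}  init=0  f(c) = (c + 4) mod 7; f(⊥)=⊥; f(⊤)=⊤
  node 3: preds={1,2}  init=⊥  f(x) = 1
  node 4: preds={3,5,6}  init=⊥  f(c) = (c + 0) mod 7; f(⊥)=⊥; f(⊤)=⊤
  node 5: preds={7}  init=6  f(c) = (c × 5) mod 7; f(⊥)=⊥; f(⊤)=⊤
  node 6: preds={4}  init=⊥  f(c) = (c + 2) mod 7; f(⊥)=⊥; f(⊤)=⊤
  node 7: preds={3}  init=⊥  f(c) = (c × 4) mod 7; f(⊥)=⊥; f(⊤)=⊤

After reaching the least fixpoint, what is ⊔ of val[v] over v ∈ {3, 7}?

⊤

Iteration log — 13 steps:
  step 1. node 0  ⊔preds=⊥  new=⊥  stable
  step 2. node 1  ⊔preds=⊥  new=6  stable
  step 3. node 2  ⊔preds=⊥  new=0  stable
  step 4. node 3  ⊔preds=⊤  new=1  old=⊥  +wl: 0
  step 5. node 4  ⊔preds=⊤  new=⊤  old=⊥  +wl: 1
  step 6. node 5  ⊔preds=⊥  new=6  stable
  step 7. node 6  ⊔preds=⊤  new=⊤  old=⊥  +wl: 4
  step 8. node 7  ⊔preds=1  new=4  old=⊥  +wl: 5
  step 9. node 0  ⊔preds=⊤  new=⊤  old=⊥  +wl: 
  step 10. node 1  ⊔preds=⊤  new=⊤  old=6  +wl: 3
  step 11. node 4  ⊔preds=⊤  new=⊤  stable
  step 12. node 5  ⊔preds=4  new=6  stable
  step 13. node 3  ⊔preds=⊤  new=1  stable

Least fixpoint reached:
  node 0: ⊤
  node 1: ⊤
  node 2: 0
  node 3: 1
  node 4: ⊤
  node 5: 6
  node 6: ⊤
  node 7: 4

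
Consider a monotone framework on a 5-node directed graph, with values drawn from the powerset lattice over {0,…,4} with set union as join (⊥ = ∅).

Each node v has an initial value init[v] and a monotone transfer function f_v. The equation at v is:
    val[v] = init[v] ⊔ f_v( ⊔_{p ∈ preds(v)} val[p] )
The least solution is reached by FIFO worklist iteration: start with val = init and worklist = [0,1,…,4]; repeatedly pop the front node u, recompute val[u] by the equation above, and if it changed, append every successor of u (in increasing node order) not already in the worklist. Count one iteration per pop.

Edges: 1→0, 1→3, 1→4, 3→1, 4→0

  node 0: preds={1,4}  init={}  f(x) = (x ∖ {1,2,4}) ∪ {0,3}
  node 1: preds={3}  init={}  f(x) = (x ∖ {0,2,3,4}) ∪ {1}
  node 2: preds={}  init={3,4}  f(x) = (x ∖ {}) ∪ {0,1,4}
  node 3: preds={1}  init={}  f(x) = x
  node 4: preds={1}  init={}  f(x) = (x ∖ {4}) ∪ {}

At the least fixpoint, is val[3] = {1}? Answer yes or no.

Iteration log — 7 steps:
  step 1. node 0  ⊔preds={}  new={0,3}  old={}  +wl: 
  step 2. node 1  ⊔preds={}  new={1}  old={}  +wl: 0
  step 3. node 2  ⊔preds={}  new={0,1,3,4}  old={3,4}  +wl: 
  step 4. node 3  ⊔preds={1}  new={1}  old={}  +wl: 1
  step 5. node 4  ⊔preds={1}  new={1}  old={}  +wl: 
  step 6. node 0  ⊔preds={1}  new={0,3}  stable
  step 7. node 1  ⊔preds={1}  new={1}  stable

Least fixpoint reached:
  node 0: {0,3}
  node 1: {1}
  node 2: {0,1,3,4}
  node 3: {1}
  node 4: {1}

yes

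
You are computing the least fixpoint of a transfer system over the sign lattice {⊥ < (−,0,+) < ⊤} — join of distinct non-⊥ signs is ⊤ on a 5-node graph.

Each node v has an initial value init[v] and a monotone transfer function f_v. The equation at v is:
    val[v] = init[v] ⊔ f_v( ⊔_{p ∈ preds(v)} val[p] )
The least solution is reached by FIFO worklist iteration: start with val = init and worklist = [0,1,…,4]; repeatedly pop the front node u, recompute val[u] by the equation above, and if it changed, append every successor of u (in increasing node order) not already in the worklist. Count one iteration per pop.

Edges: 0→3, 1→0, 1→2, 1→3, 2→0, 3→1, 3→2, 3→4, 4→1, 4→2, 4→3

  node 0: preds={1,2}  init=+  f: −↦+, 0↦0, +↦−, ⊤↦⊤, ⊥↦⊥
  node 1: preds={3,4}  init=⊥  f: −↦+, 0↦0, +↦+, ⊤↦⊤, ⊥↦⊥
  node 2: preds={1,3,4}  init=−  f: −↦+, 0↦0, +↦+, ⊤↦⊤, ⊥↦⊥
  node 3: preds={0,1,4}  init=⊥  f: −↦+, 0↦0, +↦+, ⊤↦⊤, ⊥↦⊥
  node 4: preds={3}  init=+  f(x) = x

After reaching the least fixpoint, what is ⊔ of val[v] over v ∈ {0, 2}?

Worklist (16 pops):
  #1 pop 0: in=− → + (no change)
  #2 pop 1: in=+ → + (was ⊥); enqueue [0]
  #3 pop 2: in=+ → ⊤ (was −); enqueue []
  #4 pop 3: in=+ → + (was ⊥); enqueue [1,2]
  #5 pop 4: in=+ → + (no change)
  #6 pop 0: in=⊤ → ⊤ (was +); enqueue [3]
  #7 pop 1: in=+ → + (no change)
  #8 pop 2: in=+ → ⊤ (no change)
  #9 pop 3: in=⊤ → ⊤ (was +); enqueue [1,2,4]
  #10 pop 1: in=⊤ → ⊤ (was +); enqueue [0,3]
  #11 pop 2: in=⊤ → ⊤ (no change)
  #12 pop 4: in=⊤ → ⊤ (was +); enqueue [1,2]
  #13 pop 0: in=⊤ → ⊤ (no change)
  #14 pop 3: in=⊤ → ⊤ (no change)
  #15 pop 1: in=⊤ → ⊤ (no change)
  #16 pop 2: in=⊤ → ⊤ (no change)

Fixpoint:
  val[0] = ⊤
  val[1] = ⊤
  val[2] = ⊤
  val[3] = ⊤
  val[4] = ⊤

⊤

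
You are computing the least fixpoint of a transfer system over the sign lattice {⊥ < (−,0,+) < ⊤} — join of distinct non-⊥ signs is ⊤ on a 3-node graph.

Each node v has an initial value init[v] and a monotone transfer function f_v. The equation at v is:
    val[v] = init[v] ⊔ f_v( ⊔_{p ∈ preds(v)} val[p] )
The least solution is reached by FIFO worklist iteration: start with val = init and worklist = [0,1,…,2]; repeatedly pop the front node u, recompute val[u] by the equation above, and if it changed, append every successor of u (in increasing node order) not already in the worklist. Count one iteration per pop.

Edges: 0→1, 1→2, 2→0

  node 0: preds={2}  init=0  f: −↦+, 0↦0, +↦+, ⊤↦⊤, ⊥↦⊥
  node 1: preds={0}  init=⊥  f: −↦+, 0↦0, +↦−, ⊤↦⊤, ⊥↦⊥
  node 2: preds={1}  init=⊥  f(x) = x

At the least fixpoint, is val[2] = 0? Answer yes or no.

Worklist (4 pops):
  #1 pop 0: in=⊥ → 0 (no change)
  #2 pop 1: in=0 → 0 (was ⊥); enqueue []
  #3 pop 2: in=0 → 0 (was ⊥); enqueue [0]
  #4 pop 0: in=0 → 0 (no change)

Fixpoint:
  val[0] = 0
  val[1] = 0
  val[2] = 0

yes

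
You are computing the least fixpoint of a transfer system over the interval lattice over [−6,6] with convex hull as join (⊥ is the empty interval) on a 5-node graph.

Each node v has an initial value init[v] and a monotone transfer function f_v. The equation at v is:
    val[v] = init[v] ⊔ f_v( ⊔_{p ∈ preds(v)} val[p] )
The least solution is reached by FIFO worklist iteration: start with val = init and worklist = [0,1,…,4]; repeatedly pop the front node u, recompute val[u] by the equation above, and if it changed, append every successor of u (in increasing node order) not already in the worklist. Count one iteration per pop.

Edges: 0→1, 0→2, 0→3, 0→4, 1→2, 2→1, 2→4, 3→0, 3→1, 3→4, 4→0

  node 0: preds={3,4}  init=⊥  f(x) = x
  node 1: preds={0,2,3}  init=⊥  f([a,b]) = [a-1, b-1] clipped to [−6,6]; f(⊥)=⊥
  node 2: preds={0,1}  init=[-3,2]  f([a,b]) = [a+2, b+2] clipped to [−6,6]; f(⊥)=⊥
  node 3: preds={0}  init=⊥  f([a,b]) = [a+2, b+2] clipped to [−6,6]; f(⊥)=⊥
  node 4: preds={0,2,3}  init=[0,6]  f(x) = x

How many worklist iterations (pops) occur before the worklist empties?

13

Iteration log — 13 steps:
  step 1. node 0  ⊔preds=[0,6]  new=[0,6]  old=⊥  +wl: 
  step 2. node 1  ⊔preds=[-3,6]  new=[-4,5]  old=⊥  +wl: 
  step 3. node 2  ⊔preds=[-4,6]  new=[-3,6]  old=[-3,2]  +wl: 1
  step 4. node 3  ⊔preds=[0,6]  new=[2,6]  old=⊥  +wl: 0
  step 5. node 4  ⊔preds=[-3,6]  new=[-3,6]  old=[0,6]  +wl: 
  step 6. node 1  ⊔preds=[-3,6]  new=[-4,5]  stable
  step 7. node 0  ⊔preds=[-3,6]  new=[-3,6]  old=[0,6]  +wl: 1,2,3,4
  step 8. node 1  ⊔preds=[-3,6]  new=[-4,5]  stable
  step 9. node 2  ⊔preds=[-4,6]  new=[-3,6]  stable
  step 10. node 3  ⊔preds=[-3,6]  new=[-1,6]  old=[2,6]  +wl: 0,1
  step 11. node 4  ⊔preds=[-3,6]  new=[-3,6]  stable
  step 12. node 0  ⊔preds=[-3,6]  new=[-3,6]  stable
  step 13. node 1  ⊔preds=[-3,6]  new=[-4,5]  stable

Least fixpoint reached:
  node 0: [-3,6]
  node 1: [-4,5]
  node 2: [-3,6]
  node 3: [-1,6]
  node 4: [-3,6]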